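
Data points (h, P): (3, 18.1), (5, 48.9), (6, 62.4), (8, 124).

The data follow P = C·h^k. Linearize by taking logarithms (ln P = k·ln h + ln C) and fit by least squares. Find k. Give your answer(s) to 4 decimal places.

k = 1.9273

With ln Pᵢ as the transformed response and ln hᵢ as the regressor:
Σln h = 6.5793, Σ(ln h)² = 11.3317, Σln P = 15.7395, Σln h·ln P = 26.8717.
Equations: 11.3317·k + 6.5793·ln C = 26.8717;  6.5793·k + 4·ln C = 15.7395.
Δ = 11.3317·4 − (6.5793)² = 2.0403; k = (26.8717·4 − 6.5793·15.7395)/2.0403 = 1.92733, ln C = (11.3317·15.7395 − 6.5793·26.8717)/2.0403 = 0.76478.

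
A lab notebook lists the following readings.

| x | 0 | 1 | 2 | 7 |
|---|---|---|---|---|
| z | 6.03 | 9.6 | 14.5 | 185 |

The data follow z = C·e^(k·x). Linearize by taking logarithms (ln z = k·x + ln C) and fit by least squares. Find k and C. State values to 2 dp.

Let Y = ln z. Fitting Y = k·x + ln C by least squares:
Over the data: Σx = 10.0000, Σ(x)² = 54.0000, Σln z = 11.9530, Σx·ln z = 44.1526.
Normal system: [[54.0000, 10.0000]; [10.0000, 4]]·[k, ln C]ᵀ = [44.1526, 11.9530]ᵀ.
Δ = 54.0000·4 − (10.0000)² = 116.0000; k = (44.1526·4 − 10.0000·11.9530)/116.0000 = 0.49207, ln C = (54.0000·11.9530 − 10.0000·44.1526)/116.0000 = 1.75808, so C = exp(1.75808) = 5.80129.

k = 0.49, C = 5.80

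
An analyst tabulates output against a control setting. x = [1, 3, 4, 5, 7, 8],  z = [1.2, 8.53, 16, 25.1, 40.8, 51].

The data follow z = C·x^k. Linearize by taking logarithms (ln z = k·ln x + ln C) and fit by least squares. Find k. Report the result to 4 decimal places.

k = 1.8221

Taking logs, ln z = k·ln x + ln C, so regress ln z on ln x.
AᵀA = [[13.8297, 8.1197]; [8.1197, 6]], rhs = [26.7784, 15.9619]ᵀ  (here Σln x = 8.1197, Σ(ln x)² = 13.8297, Σln z = 15.9619, Σln x·ln z = 26.7784).
Slope k = (n·Σln x·ln z − Σln x·Σln z)/(n·Σ(ln x)² − (Σln x)²) = (6·26.7784 − 8.1197·15.9619)/17.0487 = 1.82211; ln C = (Σln z − k·Σln x)/n = 0.19448.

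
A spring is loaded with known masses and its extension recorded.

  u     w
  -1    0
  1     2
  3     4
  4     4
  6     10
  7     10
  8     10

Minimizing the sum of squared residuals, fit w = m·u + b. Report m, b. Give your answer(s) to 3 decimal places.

m = 1.250, b = 0.714

AᵀA·[m, b]ᵀ = Aᵀw reads: 176·m + 28·b = 240;  28·m + 7·b = 40.
det = 176·7 − 28² = 448.
m = (240·7 − 28·40)/448 = 5/4; b = (176·40 − 28·240)/448 = 5/7.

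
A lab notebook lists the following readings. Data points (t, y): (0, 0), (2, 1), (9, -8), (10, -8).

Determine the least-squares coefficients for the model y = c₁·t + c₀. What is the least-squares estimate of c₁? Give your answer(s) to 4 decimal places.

Compute the Gram sums: Σt·t = 185, Σt = 21, Σ1 = 4.
Moment sums: Σt·y = -150, Σy = -15.
Normal equations: [[185, 21]; [21, 4]]·[c₁, c₀]ᵀ = [-150, -15]ᵀ.
Determinant 185·4 − 21² = 299.
c₁ = ((-150)·4 − 21·(-15))/299 = -285/299; c₀ = (185·(-15) − 21·(-150))/299 = 375/299.

c₁ = -0.9532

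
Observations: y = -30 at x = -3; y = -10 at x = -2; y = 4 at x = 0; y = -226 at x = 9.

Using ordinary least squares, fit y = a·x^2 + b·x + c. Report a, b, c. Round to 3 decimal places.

a = -3.071, b = 2.008, c = 4.666

MᵀM·[a, b, c]ᵀ = Mᵀy reads: 6658·a + 694·b + 94·c = -18616;  694·a + 94·b + 4·c = -1924;  94·a + 4·b + 4·c = -262.
Inverting the 3×3 Gram matrix, [a, b, c]ᵀ = [-1379/449, 4509/2245, 10476/2245]ᵀ.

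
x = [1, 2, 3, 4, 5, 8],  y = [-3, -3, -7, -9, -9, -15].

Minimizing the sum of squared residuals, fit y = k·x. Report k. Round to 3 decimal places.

k = -1.941

Sums needed: Σx·x = 119.
Moment sums: Σx·y = -231.
Normal equations: [[119]]·[k]ᵀ = [-231]ᵀ.
k = (-231)/119 = -1.94118.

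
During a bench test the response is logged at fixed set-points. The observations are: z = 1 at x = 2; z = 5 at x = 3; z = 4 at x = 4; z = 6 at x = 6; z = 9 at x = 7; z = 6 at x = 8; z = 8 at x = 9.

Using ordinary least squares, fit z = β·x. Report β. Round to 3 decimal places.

β = 0.973

Forming AᵀA = [[259]] and Aᵀz = [252]ᵀ gives AᵀA·[β]ᵀ = Aᵀz.
Hence β = 252 / 259 ≈ 0.972973.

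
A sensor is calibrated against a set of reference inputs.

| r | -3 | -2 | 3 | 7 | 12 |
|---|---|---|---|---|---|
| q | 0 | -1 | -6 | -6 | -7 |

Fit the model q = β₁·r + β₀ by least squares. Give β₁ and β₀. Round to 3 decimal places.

β₁ = -0.471, β₀ = -2.399

Entries of MᵀM: Σr·r = 215, Σr = 17, Σ1 = 5.
Moment sums: Σr·q = -142, Σq = -20.
So MᵀM·[β₁, β₀]ᵀ = Mᵀq: [[215, 17]; [17, 5]]·[β₁, β₀]ᵀ = [-142, -20]ᵀ.
det = 215·5 − 17² = 786.
β₁ = ((-142)·5 − 17·(-20))/786 = -185/393; β₀ = (215·(-20) − 17·(-142))/786 = -943/393.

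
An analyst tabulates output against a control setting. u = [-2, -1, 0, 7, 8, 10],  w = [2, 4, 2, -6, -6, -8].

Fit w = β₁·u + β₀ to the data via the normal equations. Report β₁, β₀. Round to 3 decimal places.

β₁ = -0.976, β₀ = 1.578

The normal system MᵀM·[β₁, β₀]ᵀ = Mᵀw is [[218, 22]; [22, 6]]·[β₁, β₀]ᵀ = [-178, -12]ᵀ.
Determinant 218·6 − 22² = 824.
β₁ = ((-178)·6 − 22·(-12))/824 = -201/206; β₀ = (218·(-12) − 22·(-178))/824 = 325/206.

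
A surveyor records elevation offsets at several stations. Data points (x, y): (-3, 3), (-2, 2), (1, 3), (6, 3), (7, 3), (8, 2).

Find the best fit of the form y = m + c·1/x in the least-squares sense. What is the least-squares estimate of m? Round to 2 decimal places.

The normal equations are: 6·m + (101/168)·c = 16;  (101/168)·m + (40217/28224)·c = 61/28.
det = 6·(40217/28224) − (101/168)² = 231101/28224.
m = (16·(40217/28224) − (101/168)·(61/28))/(231101/28224) = 20914/7969; c = (6·(61/28) − (101/168)·16)/(231101/28224) = 3360/7969.

m = 2.62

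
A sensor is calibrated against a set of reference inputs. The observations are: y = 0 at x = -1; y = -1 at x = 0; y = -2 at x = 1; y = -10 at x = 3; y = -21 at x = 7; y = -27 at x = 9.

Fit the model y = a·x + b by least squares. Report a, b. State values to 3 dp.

From the data, Σx·x = 141, Σx = 19, Σ1 = 6.
For Aᵀy: Σx·y = -422, Σy = -61.
Normal equations: [[141, 19]; [19, 6]]·[a, b]ᵀ = [-422, -61]ᵀ.
Eliminating b: 6·(row 1) − 19·(row 2) gives 485·a = 6·(-422) − 19·(-61) = -1373, so a = -1373/485.
Then b = ((-61) − 19·(-1373/485))/6 = -583/485.

a = -2.831, b = -1.202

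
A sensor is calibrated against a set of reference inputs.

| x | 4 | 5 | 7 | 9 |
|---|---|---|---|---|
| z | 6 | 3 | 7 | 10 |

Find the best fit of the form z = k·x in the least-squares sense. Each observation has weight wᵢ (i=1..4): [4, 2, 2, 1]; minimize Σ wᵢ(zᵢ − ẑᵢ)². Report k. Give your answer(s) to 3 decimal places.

Sums needed: Σwᵢ·x·x = 293.
Right-hand side: Σwᵢ·x·z = 314.
Hence k = 314 / 293 ≈ 1.07167.

k = 1.072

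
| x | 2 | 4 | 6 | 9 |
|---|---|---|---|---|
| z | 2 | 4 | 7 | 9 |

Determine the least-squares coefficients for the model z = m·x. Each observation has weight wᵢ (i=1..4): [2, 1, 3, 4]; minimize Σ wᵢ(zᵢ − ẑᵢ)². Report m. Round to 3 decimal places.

m = 1.039

Setting ∂/∂m … = 0 gives: 456·m = 474.
(Σwᵢ·x·x = 456, Σwᵢ·x·z = 474.)
m = 474/456 = 1.03947.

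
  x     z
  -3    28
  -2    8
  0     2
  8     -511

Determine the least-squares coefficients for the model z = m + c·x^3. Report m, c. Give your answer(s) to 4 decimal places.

Entries of AᵀA: Σ1 = 4, Σx^3 = 477, Σx^3·x^3 = 262937.
Right-hand side: Σz = -473, Σx^3·z = -262452.
So AᵀA·[m, c]ᵀ = Aᵀz: [[4, 477]; [477, 262937]]·[m, c]ᵀ = [-473, -262452]ᵀ.
Eliminating c: 262937·(row 1) − 477·(row 2) gives 824219·m = 262937·(-473) − 477·(-262452) = 820403, so m = 820403/824219.
Then c = ((-262452) − 477·(820403/824219))/262937 = -824187/824219.

m = 0.9954, c = -1.0000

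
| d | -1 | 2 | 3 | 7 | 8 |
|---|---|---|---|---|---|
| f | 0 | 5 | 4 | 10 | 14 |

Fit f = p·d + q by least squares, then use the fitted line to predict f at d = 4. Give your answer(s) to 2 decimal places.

f̂ = 6.89

Sums needed: Σd·d = 127, Σd = 19, Σ1 = 5.
Right-hand side: Σd·f = 204, Σf = 33.
Δ = 127·5 − 19² = 274.
p = (204·5 − 19·33)/274 = 393/274; q = (127·33 − 19·204)/274 = 315/274.
At d = 4: f̂ = (393/274)·(4) + (315/274)·(1) = 1887/274.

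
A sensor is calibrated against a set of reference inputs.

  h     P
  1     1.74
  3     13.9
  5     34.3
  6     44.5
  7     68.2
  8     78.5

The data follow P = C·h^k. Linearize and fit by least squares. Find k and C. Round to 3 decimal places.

Taking logs, ln P = k·ln h + ln C, so regress ln P on ln h.
Sums: Σln h = 8.5252, Σ(ln h)² = 15.1183, Σln P = 19.1020, Σln h·ln P = 32.6709.
Normal system: [[15.1183, 8.5252]; [8.5252, 6]]·[k, ln C]ᵀ = [32.6709, 19.1020]ᵀ.
Δ = 15.1183·6 − (8.5252)² = 18.0313; k = (32.6709·6 − 8.5252·19.1020)/18.0313 = 1.84004, ln C = (15.1183·19.1020 − 8.5252·32.6709)/18.0313 = 0.56922, so C = exp(0.56922) = 1.76689.

k = 1.840, C = 1.767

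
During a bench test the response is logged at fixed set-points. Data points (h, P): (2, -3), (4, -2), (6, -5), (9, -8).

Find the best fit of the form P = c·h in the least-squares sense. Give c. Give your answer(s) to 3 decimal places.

c = -0.847

Entries of MᵀM: Σh·h = 137.
For MᵀP: Σh·P = -116.
Normal equations: [[137]]·[c]ᵀ = [-116]ᵀ.
c = (-116)/137 = -0.846715.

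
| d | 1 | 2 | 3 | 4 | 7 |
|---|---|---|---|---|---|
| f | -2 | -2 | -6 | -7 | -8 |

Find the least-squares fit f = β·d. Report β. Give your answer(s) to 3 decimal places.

β = -1.367

Entries of AᵀA: Σd·d = 79.
For Aᵀf: Σd·f = -108.
So AᵀA·[β]ᵀ = Aᵀf: [[79]]·[β]ᵀ = [-108]ᵀ.
β = (-108)/79 = -1.36709.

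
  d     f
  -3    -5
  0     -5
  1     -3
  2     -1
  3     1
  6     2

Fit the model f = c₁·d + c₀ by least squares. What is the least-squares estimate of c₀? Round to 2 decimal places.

Entries of AᵀA: Σd·d = 59, Σd = 9, Σ1 = 6.
And Σd·f = 25, Σf = -11.
AᵀA·[c₁, c₀]ᵀ = Aᵀf becomes [[59, 9]; [9, 6]]·[c₁, c₀]ᵀ = [25, -11]ᵀ.
det = 59·6 − 9² = 273.
c₁ = (25·6 − 9·(-11))/273 = 83/91; c₀ = (59·(-11) − 9·25)/273 = -874/273.

c₀ = -3.20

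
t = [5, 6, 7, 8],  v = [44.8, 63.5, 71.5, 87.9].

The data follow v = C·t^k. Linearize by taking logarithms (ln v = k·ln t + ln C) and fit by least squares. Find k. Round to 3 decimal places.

k = 1.377

With ln vᵢ as the transformed response and ln tᵢ as the regressor:
XᵀX = [[13.9113, 7.4265]; [7.4265, 4]], rhs = [31.1735, 16.6991]ᵀ  (here Σln t = 7.4265, Σ(ln t)² = 13.9113, Σln v = 16.6991, Σln t·ln v = 31.1735).
Slope k = (n·Σln t·ln v − Σln t·Σln v)/(n·Σ(ln t)² − (Σln t)²) = (4·31.1735 − 7.4265·16.6991)/0.4917 = 1.37699; ln C = (Σln v − k·Σln t)/n = 1.61821.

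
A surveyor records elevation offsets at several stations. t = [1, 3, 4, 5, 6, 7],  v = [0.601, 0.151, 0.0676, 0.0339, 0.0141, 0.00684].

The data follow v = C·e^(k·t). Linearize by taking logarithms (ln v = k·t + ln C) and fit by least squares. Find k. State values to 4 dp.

k = -0.7516

With ln vᵢ as the transformed response and tᵢ as the regressor:
XᵀX = [[136.0000, 26.0000]; [26.0000, 6]], rhs = [-94.3431, -17.7247]ᵀ  (here Σt = 26.0000, Σ(t)² = 136.0000, Σln v = -17.7247, Σt·ln v = -94.3431).
Δ = 136.0000·6 − (26.0000)² = 140.0000; k = (-94.3431·6 − 26.0000·-17.7247)/140.0000 = -0.75155, ln C = (136.0000·-17.7247 − 26.0000·-94.3431)/140.0000 = 0.30262.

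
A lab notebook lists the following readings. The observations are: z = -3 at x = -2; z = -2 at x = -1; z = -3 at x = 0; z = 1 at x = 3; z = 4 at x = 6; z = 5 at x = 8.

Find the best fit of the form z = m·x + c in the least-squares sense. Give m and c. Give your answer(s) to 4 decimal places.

m = 0.8648, c = -1.6844

Normal-equation sums: Σx·x = 114, Σx = 14, Σ1 = 6.
For Mᵀz: Σx·z = 75, Σz = 2.
MᵀM·[m, c]ᵀ = Mᵀz becomes [[114, 14]; [14, 6]]·[m, c]ᵀ = [75, 2]ᵀ.
Determinant 114·6 − 14² = 488.
m = (75·6 − 14·2)/488 = 211/244; c = (114·2 − 14·75)/488 = -411/244.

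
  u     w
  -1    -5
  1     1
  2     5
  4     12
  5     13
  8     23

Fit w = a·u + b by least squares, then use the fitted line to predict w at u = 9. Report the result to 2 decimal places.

ŵ = 26.28

Sums needed: Σu·u = 111, Σu = 19, Σ1 = 6.
Right-hand side: Σu·w = 313, Σw = 49.
So AᵀA·[a, b]ᵀ = Aᵀw: [[111, 19]; [19, 6]]·[a, b]ᵀ = [313, 49]ᵀ.
det = 111·6 − 19² = 305.
a = (313·6 − 19·49)/305 = 947/305; b = (111·49 − 19·313)/305 = -508/305.
At u = 9: ŵ = (947/305)·(9) + (-508/305)·(1) = 1603/61.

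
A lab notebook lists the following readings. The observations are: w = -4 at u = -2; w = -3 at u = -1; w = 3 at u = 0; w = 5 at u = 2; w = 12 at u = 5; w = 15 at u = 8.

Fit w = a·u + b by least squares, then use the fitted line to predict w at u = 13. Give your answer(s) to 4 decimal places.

Normal-equation sums: Σu·u = 98, Σu = 12, Σ1 = 6.
For Xᵀw: Σu·w = 201, Σw = 28.
det = 98·6 − 12² = 444.
a = (201·6 − 12·28)/444 = 145/74; b = (98·28 − 12·201)/444 = 83/111.
At u = 13: ŵ = (145/74)·(13) + (83/111)·(1) = 5821/222.

ŵ = 26.2207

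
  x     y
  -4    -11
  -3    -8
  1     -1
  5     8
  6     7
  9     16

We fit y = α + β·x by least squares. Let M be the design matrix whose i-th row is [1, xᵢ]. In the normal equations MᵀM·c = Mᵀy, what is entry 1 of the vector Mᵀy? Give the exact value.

Entry 1 ↔ basis 1, so (Mᵀy)_{1} = Σᵢ yᵢ = (1)·(-11) + (1)·(-8) + (1)·(-1) + (1)·(8) + (1)·(7) + (1)·(16) = 11.

11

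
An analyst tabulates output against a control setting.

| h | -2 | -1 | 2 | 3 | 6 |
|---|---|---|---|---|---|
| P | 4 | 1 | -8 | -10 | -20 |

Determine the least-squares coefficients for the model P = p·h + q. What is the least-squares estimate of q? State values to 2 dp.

Forming XᵀX = [[54, 8]; [8, 5]] and XᵀP = [-175, -33]ᵀ gives XᵀX·[p, q]ᵀ = XᵀP.
det = 54·5 − 8² = 206.
p = ((-175)·5 − 8·(-33))/206 = -611/206; q = (54·(-33) − 8·(-175))/206 = -191/103.

q = -1.85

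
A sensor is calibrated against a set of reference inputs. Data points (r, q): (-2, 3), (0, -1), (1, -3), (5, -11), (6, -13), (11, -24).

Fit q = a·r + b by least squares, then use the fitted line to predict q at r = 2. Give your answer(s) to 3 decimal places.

Setting ∂/∂a … = 0 gives: 187·a + 21·b = -406;  21·a + 6·b = -49.
Determinant 187·6 − 21² = 681.
a = ((-406)·6 − 21·(-49))/681 = -469/227; b = (187·(-49) − 21·(-406))/681 = -637/681.
At r = 2: q̂ = (-469/227)·(2) + (-637/681)·(1) = -3451/681.

q̂ = -5.068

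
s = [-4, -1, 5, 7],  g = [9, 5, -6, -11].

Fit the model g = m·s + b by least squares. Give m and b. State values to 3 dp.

m = -1.813, b = 2.422

Entries of AᵀA: Σs·s = 91, Σs = 7, Σ1 = 4.
And Σs·g = -148, Σg = -3.
Normal equations: [[91, 7]; [7, 4]]·[m, b]ᵀ = [-148, -3]ᵀ.
Eliminating b: 4·(row 1) − 7·(row 2) gives 315·m = 4·(-148) − 7·(-3) = -571, so m = -571/315.
Then b = ((-3) − 7·(-571/315))/4 = 109/45.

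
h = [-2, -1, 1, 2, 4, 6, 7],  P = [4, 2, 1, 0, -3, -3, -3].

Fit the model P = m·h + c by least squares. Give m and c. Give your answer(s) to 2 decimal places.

m = -0.79, c = 1.64

Compute the Gram sums: Σh·h = 111, Σh = 17, Σ1 = 7.
Right-hand side: Σh·P = -60, ΣP = -2.
Eliminating c: 7·(row 1) − 17·(row 2) gives 488·m = 7·(-60) − 17·(-2) = -386, so m = -193/244.
Then c = ((-2) − 17·(-193/244))/7 = 399/244.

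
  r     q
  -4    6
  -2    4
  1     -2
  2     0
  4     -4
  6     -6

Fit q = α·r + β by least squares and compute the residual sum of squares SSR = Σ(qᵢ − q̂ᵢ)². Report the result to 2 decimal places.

SSR = 5.64

Entries of XᵀX: Σr·r = 77, Σr = 7, Σ1 = 6.
For Xᵀq: Σr·q = -86, Σq = -2.
So XᵀX·[α, β]ᵀ = Xᵀq: [[77, 7]; [7, 6]]·[α, β]ᵀ = [-86, -2]ᵀ.
Eliminating β: 6·(row 1) − 7·(row 2) gives 413·α = 6·(-86) − 7·(-2) = -502, so α = -502/413.
Then β = ((-2) − 7·(-502/413))/6 = 64/59.
Residuals: 22/413, 200/413, -772/413, 556/413, -92/413, 86/413; SSR = 2328/413.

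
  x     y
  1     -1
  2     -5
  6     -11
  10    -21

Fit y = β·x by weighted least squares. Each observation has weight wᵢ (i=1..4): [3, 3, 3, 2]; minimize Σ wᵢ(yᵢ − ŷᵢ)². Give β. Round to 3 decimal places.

β = -2.015

Normal-equation sums: Σwᵢ·x·x = 323.
Right-hand side: Σwᵢ·x·y = -651.
AᵀWA·[β]ᵀ = AᵀWy becomes [[323]]·[β]ᵀ = [-651]ᵀ.
β = (-651)/323 = -2.01548.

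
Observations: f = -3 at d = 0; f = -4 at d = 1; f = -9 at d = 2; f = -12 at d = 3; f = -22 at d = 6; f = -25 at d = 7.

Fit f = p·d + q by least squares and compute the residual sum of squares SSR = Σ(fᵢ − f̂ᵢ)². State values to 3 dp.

Entries of MᵀM: Σd·d = 99, Σd = 19, Σ1 = 6.
Right-hand side: Σd·f = -365, Σf = -75.
Normal equations: [[99, 19]; [19, 6]]·[p, q]ᵀ = [-365, -75]ᵀ.
Eliminating q: 6·(row 1) − 19·(row 2) gives 233·p = 6·(-365) − 19·(-75) = -765, so p = -765/233.
Then q = ((-75) − 19·(-765/233))/6 = -490/233.
Residuals: -209/233, 323/233, -77/233, -11/233, -46/233, 20/233; SSR = 672/233.

SSR = 2.884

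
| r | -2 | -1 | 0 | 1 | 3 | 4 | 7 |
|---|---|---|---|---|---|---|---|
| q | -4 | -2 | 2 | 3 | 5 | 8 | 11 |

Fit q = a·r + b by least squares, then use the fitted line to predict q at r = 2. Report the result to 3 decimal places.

q̂ = 3.755

The normal equations are: 80·a + 12·b = 137;  12·a + 7·b = 23.
det = 80·7 − 12² = 416.
a = (137·7 − 12·23)/416 = 683/416; b = (80·23 − 12·137)/416 = 49/104.
At r = 2: q̂ = (683/416)·(2) + (49/104)·(1) = 781/208.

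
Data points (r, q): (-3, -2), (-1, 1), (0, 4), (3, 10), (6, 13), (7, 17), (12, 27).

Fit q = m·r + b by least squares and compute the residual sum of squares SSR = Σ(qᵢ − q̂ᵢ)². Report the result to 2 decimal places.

MᵀM·[m, b]ᵀ = Mᵀq reads: 248·m + 24·b = 556;  24·m + 7·b = 70.
Eliminating b: 7·(row 1) − 24·(row 2) gives 1160·m = 7·556 − 24·70 = 2212, so m = 553/290.
Then b = (70 − 24·(553/290))/7 = 502/145.
Residuals: 15/58, -161/290, 78/145, 237/290, -276/145, 11/58, 19/29; SSR = 786/145.

SSR = 5.42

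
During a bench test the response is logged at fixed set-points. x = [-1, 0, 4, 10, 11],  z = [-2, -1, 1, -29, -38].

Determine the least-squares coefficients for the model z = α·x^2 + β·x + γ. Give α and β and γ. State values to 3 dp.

α = -0.517, β = 2.252, γ = 0.010

From the data, Σx^2·x^2 = 24898, Σx^2·x = 2394, Σx^2 = 238, Σx·x = 238, Σx = 24, Σ1 = 5.
Moment sums: Σx^2·z = -7484, Σx·z = -702, Σz = -69.
Normal equations: [[24898, 2394, 238]; [2394, 238, 24]; [238, 24, 5]]·[α, β, γ]ᵀ = [-7484, -702, -69]ᵀ.
Inverting the 3×3 Gram matrix, [α, β, γ]ᵀ = [-32261/62372, 140475/62372, 305/31186]ᵀ.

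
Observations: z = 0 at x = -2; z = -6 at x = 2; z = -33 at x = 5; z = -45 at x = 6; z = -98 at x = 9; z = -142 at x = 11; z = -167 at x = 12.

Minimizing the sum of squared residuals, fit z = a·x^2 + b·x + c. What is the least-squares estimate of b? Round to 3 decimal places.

b = -1.572

Sums needed: Σx^2·x^2 = 43891, Σx^2·x = 4129, Σx^2 = 415, Σx·x = 415, Σx = 43, Σ1 = 7.
For Mᵀz: Σx^2·z = -51637, Σx·z = -4895, Σz = -491.
Solving the 3×3 system (Gaussian elimination) gives a = -251072/241587, b = -379733/241587, c = 272026/241587.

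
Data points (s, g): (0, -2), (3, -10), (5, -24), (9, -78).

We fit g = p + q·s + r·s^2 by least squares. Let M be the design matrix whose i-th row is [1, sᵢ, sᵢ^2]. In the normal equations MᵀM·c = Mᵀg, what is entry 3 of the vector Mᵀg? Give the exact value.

Entry 3 ↔ basis s^2, so (Mᵀg)_{3} = Σᵢ (s^2)·gᵢ = (0)·(-2) + (9)·(-10) + (25)·(-24) + (81)·(-78) = -7008.

-7008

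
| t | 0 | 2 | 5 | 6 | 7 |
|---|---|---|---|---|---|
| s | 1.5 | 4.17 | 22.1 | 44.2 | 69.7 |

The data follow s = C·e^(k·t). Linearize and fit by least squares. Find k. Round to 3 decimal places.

k = 0.557

Let Y = ln s. Fitting Y = k·t + ln C by least squares:
Σt = 20.0000, Σ(t)² = 114.0000, Σln s = 12.9619, Σt·ln s = 70.7755.
Normal system: [[114.0000, 20.0000]; [20.0000, 5]]·[k, ln C]ᵀ = [70.7755, 12.9619]ᵀ.
Solving (det = 170.0000): k = 0.55670, ln C = 0.36556.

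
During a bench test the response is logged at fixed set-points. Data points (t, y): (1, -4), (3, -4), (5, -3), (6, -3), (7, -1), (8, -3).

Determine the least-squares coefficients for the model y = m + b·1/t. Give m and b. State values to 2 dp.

Sums needed: Σ1 = 6, Σ1/t = 551/280, Σ1/t·1/t = 857249/705600.
And Σy = -18, Σ1/t·y = -5839/840.
XᵀX·[m, b]ᵀ = Xᵀy becomes [[6, 551/280]; [551/280, 857249/705600]]·[m, b]ᵀ = [-18, -5839/840]ᵀ.
Δ = 6·(857249/705600) − (551/280)² = 160739/47040.
m = ((-18)·(857249/705600) − (551/280)·(-5839/840))/(160739/47040) = -385241/160739; b = (6·(-5839/840) − (551/280)·(-18))/(160739/47040) = -295680/160739.

m = -2.40, b = -1.84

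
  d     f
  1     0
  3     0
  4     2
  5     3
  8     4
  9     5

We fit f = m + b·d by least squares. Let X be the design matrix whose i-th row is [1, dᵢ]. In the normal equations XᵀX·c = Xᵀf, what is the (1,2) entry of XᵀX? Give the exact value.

30

Row 1 ↔ basis 1, column 2 ↔ basis d, so (XᵀX)_{1,2} = Σᵢ d = (1)·(1) + (1)·(3) + (1)·(4) + (1)·(5) + (1)·(8) + (1)·(9) = 30.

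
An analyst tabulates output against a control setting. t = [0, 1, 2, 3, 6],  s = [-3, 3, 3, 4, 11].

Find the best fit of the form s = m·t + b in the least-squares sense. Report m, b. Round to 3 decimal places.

m = 2.066, b = -1.358

Setting ∂/∂m … = 0 gives: 50·m + 12·b = 87;  12·m + 5·b = 18.
det = 50·5 − 12² = 106.
m = (87·5 − 12·18)/106 = 219/106; b = (50·18 − 12·87)/106 = -72/53.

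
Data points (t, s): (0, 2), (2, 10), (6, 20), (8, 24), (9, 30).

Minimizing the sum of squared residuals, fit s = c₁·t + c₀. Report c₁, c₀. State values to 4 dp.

With design matrix M, MᵀM = [[185, 25]; [25, 5]] and Mᵀs = [602, 86]ᵀ.
Determinant 185·5 − 25² = 300.
c₁ = (602·5 − 25·86)/300 = 43/15; c₀ = (185·86 − 25·602)/300 = 43/15.

c₁ = 2.8667, c₀ = 2.8667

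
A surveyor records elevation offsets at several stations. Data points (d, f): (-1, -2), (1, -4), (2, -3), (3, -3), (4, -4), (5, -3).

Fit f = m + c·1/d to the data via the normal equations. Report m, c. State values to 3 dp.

m = -2.968, c = -0.930

Compute the Gram sums: Σ1 = 6, Σ1/d = 77/60, Σ1/d·1/d = 8869/3600.
Moment sums: Σf = -19, Σ1/d·f = -61/10.
Eliminating c: (8869/3600)·(row 1) − (77/60)·(row 2) gives (9457/720)·m = (8869/3600)·(-19) − (77/60)·(-61/10) = -140329/3600, so m = -20047/6755.
Then c = ((-61/10) − (77/60)·(-20047/6755))/(8869/3600) = -8796/9457.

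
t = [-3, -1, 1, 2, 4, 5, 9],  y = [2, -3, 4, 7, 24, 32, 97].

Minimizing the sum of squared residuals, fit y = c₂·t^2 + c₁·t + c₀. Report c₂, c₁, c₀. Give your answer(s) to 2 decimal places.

c₂ = 0.97, c₁ = 2.05, c₀ = -0.77

Sums needed: Σt^2·t^2 = 7541, Σt^2·t = 899, Σt^2 = 137, Σt·t = 137, Σt = 17, Σ1 = 7.
Right-hand side: Σt^2·y = 9088, Σt·y = 1144, Σy = 163.
MᵀM·[c₂, c₁, c₀]ᵀ = Mᵀy becomes [[7541, 899, 137]; [899, 137, 17]; [137, 17, 7]]·[c₂, c₁, c₀]ᵀ = [9088, 1144, 163]ᵀ.
Row-reducing yields c₂ = 164321/168542, c₁ = 345203/168542, c₀ = -64863/84271.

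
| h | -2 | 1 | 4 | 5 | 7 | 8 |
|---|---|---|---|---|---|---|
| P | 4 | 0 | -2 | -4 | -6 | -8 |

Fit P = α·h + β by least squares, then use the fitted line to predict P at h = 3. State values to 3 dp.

AᵀA·[α, β]ᵀ = AᵀP reads: 159·α + 23·β = -142;  23·α + 6·β = -16.
Eliminating β: 6·(row 1) − 23·(row 2) gives 425·α = 6·(-142) − 23·(-16) = -484, so α = -484/425.
Then β = ((-16) − 23·(-484/425))/6 = 722/425.
At h = 3: P̂ = (-484/425)·(3) + (722/425)·(1) = -146/85.

P̂ = -1.718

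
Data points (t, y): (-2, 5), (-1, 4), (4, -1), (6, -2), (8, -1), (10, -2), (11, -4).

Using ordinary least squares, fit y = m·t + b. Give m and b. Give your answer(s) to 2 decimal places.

From the data, Σt·t = 342, Σt = 36, Σ1 = 7.
For Aᵀy: Σt·y = -102, Σy = -1.
Normal equations: [[342, 36]; [36, 7]]·[m, b]ᵀ = [-102, -1]ᵀ.
Determinant 342·7 − 36² = 1098.
m = ((-102)·7 − 36·(-1))/1098 = -113/183; b = (342·(-1) − 36·(-102))/1098 = 185/61.

m = -0.62, b = 3.03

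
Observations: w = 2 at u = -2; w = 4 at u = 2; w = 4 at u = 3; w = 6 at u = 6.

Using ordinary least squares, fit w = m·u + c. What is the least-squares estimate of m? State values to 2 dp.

m = 0.49

The normal equations are: 53·m + 9·c = 52;  9·m + 4·c = 16.
Eliminating c: 4·(row 1) − 9·(row 2) gives 131·m = 4·52 − 9·16 = 64, so m = 64/131.
Then c = (16 − 9·(64/131))/4 = 380/131.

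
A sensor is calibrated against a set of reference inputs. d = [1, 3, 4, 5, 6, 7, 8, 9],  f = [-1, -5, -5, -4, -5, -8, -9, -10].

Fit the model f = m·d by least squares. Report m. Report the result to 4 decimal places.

Compute the Gram sums: Σd·d = 281.
And Σd·f = -304.
XᵀX·[m]ᵀ = Xᵀf becomes [[281]]·[m]ᵀ = [-304]ᵀ.
Hence m = -304 / 281 ≈ -1.08185.

m = -1.0819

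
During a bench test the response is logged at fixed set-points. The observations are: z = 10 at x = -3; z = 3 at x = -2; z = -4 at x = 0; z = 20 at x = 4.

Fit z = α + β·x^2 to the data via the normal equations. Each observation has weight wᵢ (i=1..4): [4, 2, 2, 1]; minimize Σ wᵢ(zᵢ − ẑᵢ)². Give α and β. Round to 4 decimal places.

α = -3.5346, β = 1.4969

The normal system MᵀWM·[α, β]ᵀ = MᵀWz is [[9, 60]; [60, 612]]·[α, β]ᵀ = [58, 704]ᵀ.
det = 9·612 − 60² = 1908.
α = (58·612 − 60·704)/1908 = -562/159; β = (9·704 − 60·58)/1908 = 238/159.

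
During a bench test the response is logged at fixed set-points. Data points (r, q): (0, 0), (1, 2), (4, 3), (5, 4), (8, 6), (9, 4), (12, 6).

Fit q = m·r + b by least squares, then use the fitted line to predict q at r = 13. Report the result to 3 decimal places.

Normal-equation sums: Σr·r = 331, Σr = 39, Σ1 = 7.
Right-hand side: Σr·q = 190, Σq = 25.
So MᵀM·[m, b]ᵀ = Mᵀq: [[331, 39]; [39, 7]]·[m, b]ᵀ = [190, 25]ᵀ.
Determinant 331·7 − 39² = 796.
m = (190·7 − 39·25)/796 = 355/796; b = (331·25 − 39·190)/796 = 865/796.
At r = 13: q̂ = (355/796)·(13) + (865/796)·(1) = 1370/199.

q̂ = 6.884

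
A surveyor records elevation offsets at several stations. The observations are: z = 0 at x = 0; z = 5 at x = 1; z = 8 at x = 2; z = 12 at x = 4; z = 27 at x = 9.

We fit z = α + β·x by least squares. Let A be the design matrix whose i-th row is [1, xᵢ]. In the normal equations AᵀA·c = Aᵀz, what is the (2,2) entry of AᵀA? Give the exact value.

Row 2 ↔ basis x, column 2 ↔ basis x, so (AᵀA)_{2,2} = Σᵢ (x)·(x) = (0)·(0) + (1)·(1) + (2)·(2) + (4)·(4) + (9)·(9) = 102.

102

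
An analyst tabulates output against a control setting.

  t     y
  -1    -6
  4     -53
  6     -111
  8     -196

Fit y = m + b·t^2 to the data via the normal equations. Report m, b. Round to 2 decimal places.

Normal-equation sums: Σ1 = 4, Σt^2 = 117, Σt^2·t^2 = 5649.
For Xᵀy: Σy = -366, Σt^2·y = -17394.
So XᵀX·[m, b]ᵀ = Xᵀy: [[4, 117]; [117, 5649]]·[m, b]ᵀ = [-366, -17394]ᵀ.
Determinant 4·5649 − 117² = 8907.
m = ((-366)·5649 − 117·(-17394))/8907 = -10812/2969; b = (4·(-17394) − 117·(-366))/8907 = -8918/2969.

m = -3.64, b = -3.00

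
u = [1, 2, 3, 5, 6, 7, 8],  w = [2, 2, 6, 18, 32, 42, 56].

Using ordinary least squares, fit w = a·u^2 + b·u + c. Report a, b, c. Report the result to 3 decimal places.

Sums needed: Σu^2·u^2 = 8516, Σu^2·u = 1232, Σu^2 = 188, Σu·u = 188, Σu = 32, Σ1 = 7.
Right-hand side: Σu^2·w = 7308, Σu·w = 1048, Σw = 158.
So XᵀX·[a, b, c]ᵀ = Xᵀw: [[8516, 1232, 188]; [1232, 188, 32]; [188, 32, 7]]·[a, b, c]ᵀ = [7308, 1048, 158]ᵀ.
Row-reducing yields a = 2837/2541, b = -5498/2541, c = 2098/847.

a = 1.116, b = -2.164, c = 2.477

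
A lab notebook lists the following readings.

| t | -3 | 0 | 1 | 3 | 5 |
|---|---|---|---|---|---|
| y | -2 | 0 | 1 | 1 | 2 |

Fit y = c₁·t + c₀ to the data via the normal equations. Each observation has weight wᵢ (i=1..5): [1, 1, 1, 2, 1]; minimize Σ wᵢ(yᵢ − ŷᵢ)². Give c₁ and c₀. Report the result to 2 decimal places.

Forming XᵀWX = [[53, 9]; [9, 6]] and XᵀWy = [23, 3]ᵀ gives XᵀWX·[c₁, c₀]ᵀ = XᵀWy.
Eliminating c₀: 6·(row 1) − 9·(row 2) gives 237·c₁ = 6·23 − 9·3 = 111, so c₁ = 37/79.
Then c₀ = (3 − 9·(37/79))/6 = -16/79.

c₁ = 0.47, c₀ = -0.20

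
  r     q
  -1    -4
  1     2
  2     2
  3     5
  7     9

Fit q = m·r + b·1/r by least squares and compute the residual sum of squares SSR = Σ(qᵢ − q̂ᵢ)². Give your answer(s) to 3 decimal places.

SSR = 4.243

With design matrix A, AᵀA = [[64, 5]; [5, 4201/1764]] and Aᵀq = [88, 209/21]ᵀ.
Eliminating b: (4201/1764)·(row 1) − 5·(row 2) gives (56191/441)·m = (4201/1764)·88 − 5·(209/21) = 70477/441, so m = 70477/56191.
Then b = ((209/21) − 5·(70477/56191))/(4201/1764) = 86856/56191.
Residuals: -67431/56191, -44951/56191, -72000/56191, 40572/56191, -28/56191; SSR = 238430/56191.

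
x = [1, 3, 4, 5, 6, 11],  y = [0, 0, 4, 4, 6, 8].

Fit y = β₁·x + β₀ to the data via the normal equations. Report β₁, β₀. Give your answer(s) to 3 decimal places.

β₁ = 0.862, β₀ = -0.644

With design matrix M, MᵀM = [[208, 30]; [30, 6]] and Mᵀy = [160, 22]ᵀ.
det = 208·6 − 30² = 348.
β₁ = (160·6 − 30·22)/348 = 25/29; β₀ = (208·22 − 30·160)/348 = -56/87.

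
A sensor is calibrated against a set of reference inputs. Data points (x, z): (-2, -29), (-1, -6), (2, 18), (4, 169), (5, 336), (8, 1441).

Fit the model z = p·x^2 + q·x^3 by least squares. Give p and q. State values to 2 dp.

p = -1.53, q = 3.01

The normal system MᵀM·[p, q]ᵀ = Mᵀz is [[5010, 36916]; [36916, 281994]]·[p, q]ᵀ = [103278, 790990]ᵀ.
Eliminating q: 281994·(row 1) − 36916·(row 2) gives 49998884·p = 281994·103278 − 36916·790990 = -76410508, so p = -19102627/12499721.
Then q = (790990 − 36916·(-19102627/12499721))/281994 = 37562313/12499721.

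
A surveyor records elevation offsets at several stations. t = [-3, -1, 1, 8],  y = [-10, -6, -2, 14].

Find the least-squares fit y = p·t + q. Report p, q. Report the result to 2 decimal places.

p = 2.20, q = -3.75

From the data, Σt·t = 75, Σt = 5, Σ1 = 4.
For Mᵀy: Σt·y = 146, Σy = -4.
Normal equations: [[75, 5]; [5, 4]]·[p, q]ᵀ = [146, -4]ᵀ.
det = 75·4 − 5² = 275.
p = (146·4 − 5·(-4))/275 = 604/275; q = (75·(-4) − 5·146)/275 = -206/55.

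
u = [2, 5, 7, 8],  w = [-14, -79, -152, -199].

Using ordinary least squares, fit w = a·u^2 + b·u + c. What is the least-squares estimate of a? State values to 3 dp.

a = -3.076

Setting ∂/∂a … = 0 gives: 7138·a + 988·b + 142·c = -22215;  988·a + 142·b + 22·c = -3079;  142·a + 22·b + 4·c = -444.
Solving the 3×3 system (Gaussian elimination) gives a = -203/66, b = -1/66, c = -19/11.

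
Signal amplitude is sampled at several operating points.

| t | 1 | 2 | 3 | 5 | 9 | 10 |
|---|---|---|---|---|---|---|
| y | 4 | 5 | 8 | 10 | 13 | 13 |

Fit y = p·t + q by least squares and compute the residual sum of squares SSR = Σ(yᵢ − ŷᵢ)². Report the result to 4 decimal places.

Entries of XᵀX: Σt·t = 220, Σt = 30, Σ1 = 6.
Moment sums: Σt·y = 335, Σy = 53.
XᵀX·[p, q]ᵀ = Xᵀy becomes [[220, 30]; [30, 6]]·[p, q]ᵀ = [335, 53]ᵀ.
det = 220·6 − 30² = 420.
p = (335·6 − 30·53)/420 = 1; q = (220·53 − 30·335)/420 = 23/6.
Residuals: -5/6, -5/6, 7/6, 7/6, 1/6, -5/6; SSR = 29/6.

SSR = 4.8333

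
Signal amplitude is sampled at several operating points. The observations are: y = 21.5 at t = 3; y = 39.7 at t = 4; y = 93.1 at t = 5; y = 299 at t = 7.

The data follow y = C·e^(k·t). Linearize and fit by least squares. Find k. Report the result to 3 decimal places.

Taking logs, ln y = k·t + ln C, so regress ln y on t.
Σt = 19.0000, Σ(t)² = 99.0000, Σln y = 16.9835, Σt·ln y = 86.5010.
Equations: 99.0000·k + 19.0000·ln C = 86.5010;  19.0000·k + 4·ln C = 16.9835.
Solving (det = 35.0000): k = 0.66621, ln C = 1.08140.

k = 0.666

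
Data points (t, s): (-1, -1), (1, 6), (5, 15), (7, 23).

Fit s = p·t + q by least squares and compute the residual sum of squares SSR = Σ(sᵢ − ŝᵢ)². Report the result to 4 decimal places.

Entries of MᵀM: Σt·t = 76, Σt = 12, Σ1 = 4.
Right-hand side: Σt·s = 243, Σs = 43.
So MᵀM·[p, q]ᵀ = Mᵀs: [[76, 12]; [12, 4]]·[p, q]ᵀ = [243, 43]ᵀ.
det = 76·4 − 12² = 160.
p = (243·4 − 12·43)/160 = 57/20; q = (76·43 − 12·243)/160 = 11/5.
Residuals: -7/20, 19/20, -29/20, 17/20; SSR = 77/20.

SSR = 3.8500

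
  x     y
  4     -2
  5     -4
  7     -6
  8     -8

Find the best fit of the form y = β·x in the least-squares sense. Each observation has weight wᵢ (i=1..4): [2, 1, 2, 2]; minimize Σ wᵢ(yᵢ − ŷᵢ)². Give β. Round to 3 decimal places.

β = -0.876

Compute the Gram sums: Σwᵢ·x·x = 283.
Right-hand side: Σwᵢ·x·y = -248.
So MᵀWM·[β]ᵀ = MᵀWy: [[283]]·[β]ᵀ = [-248]ᵀ.
Hence β = -248 / 283 ≈ -0.876325.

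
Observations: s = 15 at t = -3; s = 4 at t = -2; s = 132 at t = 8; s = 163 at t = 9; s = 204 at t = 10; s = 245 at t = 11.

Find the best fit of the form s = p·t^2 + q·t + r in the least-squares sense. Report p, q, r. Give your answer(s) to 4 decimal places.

p = 1.9741, q = 0.7146, r = -1.4603

Compute the Gram sums: Σt^2·t^2 = 35395, Σt^2·t = 3537, Σt^2 = 379, Σt·t = 379, Σt = 33, Σ1 = 6.
Moment sums: Σt^2·s = 71847, Σt·s = 7205, Σs = 763.
Inverting the 3×3 Gram matrix, [p, q, r]ᵀ = [45179/22886, 81773/114430, -83552/57215]ᵀ.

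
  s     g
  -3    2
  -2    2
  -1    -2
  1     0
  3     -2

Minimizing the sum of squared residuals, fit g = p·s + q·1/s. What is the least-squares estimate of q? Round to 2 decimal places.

q = 1.81

Entries of MᵀM: Σs·s = 24, Σs·1/s = 5, Σ1/s·1/s = 89/36.
For Mᵀg: Σs·g = -14, Σ1/s·g = -1/3.
Determinant 24·(89/36) − 5² = 103/3.
p = ((-14)·(89/36) − 5·(-1/3))/(103/3) = -593/618; q = (24·(-1/3) − 5·(-14))/(103/3) = 186/103.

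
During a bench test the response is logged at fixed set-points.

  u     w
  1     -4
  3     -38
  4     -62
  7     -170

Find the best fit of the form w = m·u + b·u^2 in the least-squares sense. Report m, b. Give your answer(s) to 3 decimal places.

Normal-equation sums: Σu·u = 75, Σu·u^2 = 435, Σu^2·u^2 = 2739.
Right-hand side: Σu·w = -1556, Σu^2·w = -9668.
Eliminating b: 2739·(row 1) − 435·(row 2) gives 16200·m = 2739·(-1556) − 435·(-9668) = -56304, so m = -782/225.
Then b = ((-9668) − 435·(-782/225))/2739 = -134/45.

m = -3.476, b = -2.978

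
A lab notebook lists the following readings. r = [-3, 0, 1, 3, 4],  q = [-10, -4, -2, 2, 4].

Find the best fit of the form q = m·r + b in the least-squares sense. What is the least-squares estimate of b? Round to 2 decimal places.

b = -4.00

From the data, Σr·r = 35, Σr = 5, Σ1 = 5.
Moment sums: Σr·q = 50, Σq = -10.
So XᵀX·[m, b]ᵀ = Xᵀq: [[35, 5]; [5, 5]]·[m, b]ᵀ = [50, -10]ᵀ.
Eliminating b: 5·(row 1) − 5·(row 2) gives 150·m = 5·50 − 5·(-10) = 300, so m = 2.
Then b = ((-10) − 5·2)/5 = -4.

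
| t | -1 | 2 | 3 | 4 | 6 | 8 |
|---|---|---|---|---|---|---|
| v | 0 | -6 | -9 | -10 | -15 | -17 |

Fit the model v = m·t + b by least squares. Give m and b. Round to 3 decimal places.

m = -1.946, b = -2.365

From the data, Σt·t = 130, Σt = 22, Σ1 = 6.
For Mᵀv: Σt·v = -305, Σv = -57.
So MᵀM·[m, b]ᵀ = Mᵀv: [[130, 22]; [22, 6]]·[m, b]ᵀ = [-305, -57]ᵀ.
Δ = 130·6 − 22² = 296.
m = ((-305)·6 − 22·(-57))/296 = -72/37; b = (130·(-57) − 22·(-305))/296 = -175/74.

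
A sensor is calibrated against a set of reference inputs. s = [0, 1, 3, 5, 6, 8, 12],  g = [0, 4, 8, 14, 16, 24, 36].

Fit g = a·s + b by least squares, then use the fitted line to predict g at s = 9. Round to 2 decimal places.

ĝ = 26.42

Compute the Gram sums: Σs·s = 279, Σs = 35, Σ1 = 7.
For Aᵀg: Σs·g = 818, Σg = 102.
Eliminating b: 7·(row 1) − 35·(row 2) gives 728·a = 7·818 − 35·102 = 2156, so a = 77/26.
Then b = (102 − 35·(77/26))/7 = -43/182.
At s = 9: ĝ = (77/26)·(9) + (-43/182)·(1) = 2404/91.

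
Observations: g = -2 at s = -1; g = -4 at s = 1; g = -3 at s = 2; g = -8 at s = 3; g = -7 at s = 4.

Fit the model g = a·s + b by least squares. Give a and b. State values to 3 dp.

Sums needed: Σs·s = 31, Σs = 9, Σ1 = 5.
Right-hand side: Σs·g = -60, Σg = -24.
Determinant 31·5 − 9² = 74.
a = ((-60)·5 − 9·(-24))/74 = -42/37; b = (31·(-24) − 9·(-60))/74 = -102/37.

a = -1.135, b = -2.757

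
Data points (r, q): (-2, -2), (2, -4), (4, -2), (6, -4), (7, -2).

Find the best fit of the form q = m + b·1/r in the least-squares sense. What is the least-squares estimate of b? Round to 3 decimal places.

Forming MᵀM = [[5, 47/84]; [47/84, 4309/7056]] and Mᵀq = [-14, -103/42]ᵀ gives MᵀM·[m, b]ᵀ = Mᵀq.
det = 5·(4309/7056) − (47/84)² = 2417/882.
m = ((-14)·(4309/7056) − (47/84)·(-103/42))/(2417/882) = -12661/4834; b = (5·(-103/42) − (47/84)·(-14))/(2417/882) = -3906/2417.

b = -1.616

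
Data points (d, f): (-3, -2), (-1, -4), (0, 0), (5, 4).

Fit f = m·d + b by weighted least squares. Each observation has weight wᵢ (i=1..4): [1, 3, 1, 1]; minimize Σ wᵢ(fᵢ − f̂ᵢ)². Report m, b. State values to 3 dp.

AᵀWA·[m, b]ᵀ = AᵀWf reads: 37·m + (-1)·b = 38;  (-1)·m + 6·b = -10.
Eliminating b: 6·(row 1) − (-1)·(row 2) gives 221·m = 6·38 − (-1)·(-10) = 218, so m = 218/221.
Then b = ((-10) − (-1)·(218/221))/6 = -332/221.

m = 0.986, b = -1.502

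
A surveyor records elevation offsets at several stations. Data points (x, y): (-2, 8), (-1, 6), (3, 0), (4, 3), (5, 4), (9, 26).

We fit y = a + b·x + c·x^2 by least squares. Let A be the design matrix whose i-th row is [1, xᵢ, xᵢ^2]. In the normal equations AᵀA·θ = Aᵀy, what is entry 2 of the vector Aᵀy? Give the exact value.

244

Entry 2 ↔ basis x, so (Aᵀy)_{2} = Σᵢ (x)·yᵢ = (-2)·(8) + (-1)·(6) + (3)·(0) + (4)·(3) + (5)·(4) + (9)·(26) = 244.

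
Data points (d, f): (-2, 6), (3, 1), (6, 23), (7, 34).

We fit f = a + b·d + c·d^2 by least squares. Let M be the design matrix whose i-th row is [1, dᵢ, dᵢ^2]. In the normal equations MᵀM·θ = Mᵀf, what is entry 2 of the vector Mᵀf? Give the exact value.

367

Entry 2 ↔ basis d, so (Mᵀf)_{2} = Σᵢ (d)·fᵢ = (-2)·(6) + (3)·(1) + (6)·(23) + (7)·(34) = 367.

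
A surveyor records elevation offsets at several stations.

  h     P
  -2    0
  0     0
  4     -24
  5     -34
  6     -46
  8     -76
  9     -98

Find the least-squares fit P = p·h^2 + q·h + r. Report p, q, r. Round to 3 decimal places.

p = -0.987, q = -1.849, r = 0.062

MᵀM·[p, q, r]ᵀ = MᵀP reads: 12850·p + 1638·q + 226·r = -15692;  1638·p + 226·q + 30·r = -2032;  226·p + 30·q + 7·r = -278.
Solving the 3×3 system (Gaussian elimination) gives p = -221/224, q = -4555/2464, r = 19/308.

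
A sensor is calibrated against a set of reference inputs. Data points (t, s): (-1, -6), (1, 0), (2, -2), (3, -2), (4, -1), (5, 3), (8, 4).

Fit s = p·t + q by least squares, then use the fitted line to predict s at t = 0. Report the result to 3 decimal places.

Normal-equation sums: Σt·t = 120, Σt = 22, Σ1 = 7.
For Xᵀs: Σt·s = 39, Σs = -4.
XᵀX·[p, q]ᵀ = Xᵀs becomes [[120, 22]; [22, 7]]·[p, q]ᵀ = [39, -4]ᵀ.
Determinant 120·7 − 22² = 356.
p = (39·7 − 22·(-4))/356 = 361/356; q = (120·(-4) − 22·39)/356 = -669/178.
At t = 0: ŝ = (361/356)·(0) + (-669/178)·(1) = -669/178.

ŝ = -3.758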